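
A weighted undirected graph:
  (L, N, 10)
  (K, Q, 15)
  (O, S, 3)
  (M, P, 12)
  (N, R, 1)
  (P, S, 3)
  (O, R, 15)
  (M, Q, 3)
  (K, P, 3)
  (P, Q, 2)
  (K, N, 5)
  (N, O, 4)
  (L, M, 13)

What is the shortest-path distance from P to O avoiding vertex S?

12

A few of the P→O routes:
P-K-N-R-O: 3 + 5 + 1 + 15 = 24
P-Q-K-N-R-O: 2 + 15 + 5 + 1 + 15 = 38
P-Q-M-L-N-O: 2 + 3 + 13 + 10 + 4 = 32
P-M-Q-K-N-O: 12 + 3 + 15 + 5 + 4 = 39
P-Q-K-N-O: 2 + 15 + 5 + 4 = 26
P-K-N-O: 3 + 5 + 4 = 12
Best route has total 12.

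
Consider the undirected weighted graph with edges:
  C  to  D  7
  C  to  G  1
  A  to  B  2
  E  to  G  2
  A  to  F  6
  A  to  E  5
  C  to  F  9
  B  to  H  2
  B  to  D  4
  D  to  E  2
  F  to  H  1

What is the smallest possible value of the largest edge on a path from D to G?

2

A few of the D→G routes:
D -> B -> A -> E -> G: max(4, 2, 5, 2) = 5
D -> E -> G: max(2, 2) = 2
D -> B -> H -> F -> A -> E -> G: max(4, 2, 1, 6, 5, 2) = 6
The minimum achievable maximum is 2.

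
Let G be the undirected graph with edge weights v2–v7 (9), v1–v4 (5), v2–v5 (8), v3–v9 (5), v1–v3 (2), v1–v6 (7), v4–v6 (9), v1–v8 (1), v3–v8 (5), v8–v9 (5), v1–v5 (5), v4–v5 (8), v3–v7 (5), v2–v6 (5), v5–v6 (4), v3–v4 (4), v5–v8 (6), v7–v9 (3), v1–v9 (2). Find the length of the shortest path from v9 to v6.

Comparing a few candidate routes:
v9 → v1 → v5 → v6: 2 + 5 + 4 = 11
v9 → v8 → v1 → v6: 5 + 1 + 7 = 13
v9 → v1 → v6: 2 + 7 = 9
v9 → v8 → v5 → v6: 5 + 6 + 4 = 15
v9 → v1 → v8 → v5 → v6: 2 + 1 + 6 + 4 = 13
v9 → v3 → v1 → v6: 5 + 2 + 7 = 14
The minimum is 9.

9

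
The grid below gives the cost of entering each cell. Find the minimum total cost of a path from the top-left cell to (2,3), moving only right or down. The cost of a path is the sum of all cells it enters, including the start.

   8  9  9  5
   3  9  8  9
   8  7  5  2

Path [0,0] [1,0] [2,0] [2,1] [2,2] [2,3]: 8 + 3 + 8 + 7 + 5 + 2 = 33.
(Top row then right column would cost 42.)

33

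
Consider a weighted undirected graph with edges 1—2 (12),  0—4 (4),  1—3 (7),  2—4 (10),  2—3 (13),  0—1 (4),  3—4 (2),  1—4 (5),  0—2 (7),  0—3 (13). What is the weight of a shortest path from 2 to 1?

11

Comparing a few candidate routes:
2 - 1: 12
2 - 0 - 1: 7 + 4 = 11
2 - 0 - 4 - 1: 7 + 4 + 5 = 16
2 - 4 - 1: 10 + 5 = 15
Best route has total 11.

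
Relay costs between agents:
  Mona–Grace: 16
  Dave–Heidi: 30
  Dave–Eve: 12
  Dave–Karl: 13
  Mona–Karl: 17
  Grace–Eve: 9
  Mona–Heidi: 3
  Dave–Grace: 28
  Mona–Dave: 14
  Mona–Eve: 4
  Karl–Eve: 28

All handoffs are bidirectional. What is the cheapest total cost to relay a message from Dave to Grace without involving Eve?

Routes from Dave to Grace avoiding Eve:
Dave→Grace: 28
Dave→Karl→Mona→Grace: 13 + 17 + 16 = 46
Dave→Heidi→Mona→Grace: 30 + 3 + 16 = 49
Dave→Mona→Grace: 14 + 16 = 30
Best route has total 28.

28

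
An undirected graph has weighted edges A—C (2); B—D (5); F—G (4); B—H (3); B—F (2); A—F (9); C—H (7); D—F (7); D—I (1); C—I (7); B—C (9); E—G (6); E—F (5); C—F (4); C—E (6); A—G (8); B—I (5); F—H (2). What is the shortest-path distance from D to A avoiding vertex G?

10

A few of the D→A routes:
D -> I -> B -> F -> C -> A: 1 + 5 + 2 + 4 + 2 = 14
D -> B -> F -> A: 5 + 2 + 9 = 16
D -> F -> C -> A: 7 + 4 + 2 = 13
D -> B -> F -> C -> A: 5 + 2 + 4 + 2 = 13
D -> F -> A: 7 + 9 = 16
D -> I -> C -> A: 1 + 7 + 2 = 10
The minimum is 10.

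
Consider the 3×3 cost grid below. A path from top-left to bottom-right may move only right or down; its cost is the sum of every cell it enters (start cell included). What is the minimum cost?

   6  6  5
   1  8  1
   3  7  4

Path (0,0)→(1,0)→(1,1)→(1,2)→(2,2): 6 + 1 + 8 + 1 + 4 = 20.
For comparison, the top-then-right route costs 22.

20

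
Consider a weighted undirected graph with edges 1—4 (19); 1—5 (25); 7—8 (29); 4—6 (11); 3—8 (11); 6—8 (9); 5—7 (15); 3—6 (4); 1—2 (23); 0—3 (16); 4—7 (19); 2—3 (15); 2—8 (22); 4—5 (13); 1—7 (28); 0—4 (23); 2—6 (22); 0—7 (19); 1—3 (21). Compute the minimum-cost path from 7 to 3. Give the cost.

34

A few of the 7→3 routes:
7 -> 1 -> 3: 28 + 21 = 49
7 -> 5 -> 4 -> 6 -> 3: 15 + 13 + 11 + 4 = 43
7 -> 0 -> 3: 19 + 16 = 35
7 -> 8 -> 6 -> 3: 29 + 9 + 4 = 42
7 -> 4 -> 6 -> 3: 19 + 11 + 4 = 34
7 -> 8 -> 3: 29 + 11 = 40
The minimum is 34.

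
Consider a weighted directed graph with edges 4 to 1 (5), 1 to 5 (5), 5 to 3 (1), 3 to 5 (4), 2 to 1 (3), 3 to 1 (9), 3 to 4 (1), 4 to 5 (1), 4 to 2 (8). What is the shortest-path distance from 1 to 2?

15

Paths from 1 to 2:
1→5→3→4→2: 5 + 1 + 1 + 8 = 15
Best route has total 15.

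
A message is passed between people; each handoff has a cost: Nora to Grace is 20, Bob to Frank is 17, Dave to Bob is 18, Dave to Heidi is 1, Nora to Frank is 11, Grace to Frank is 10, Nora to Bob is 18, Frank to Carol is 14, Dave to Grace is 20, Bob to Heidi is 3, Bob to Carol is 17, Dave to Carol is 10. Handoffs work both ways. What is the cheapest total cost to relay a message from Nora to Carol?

Checking several routes:
Nora -> Bob -> Carol: 18 + 17 = 35
Nora -> Frank -> Carol: 11 + 14 = 25
Nora -> Bob -> Heidi -> Dave -> Carol: 18 + 3 + 1 + 10 = 32
The minimum is 25.

25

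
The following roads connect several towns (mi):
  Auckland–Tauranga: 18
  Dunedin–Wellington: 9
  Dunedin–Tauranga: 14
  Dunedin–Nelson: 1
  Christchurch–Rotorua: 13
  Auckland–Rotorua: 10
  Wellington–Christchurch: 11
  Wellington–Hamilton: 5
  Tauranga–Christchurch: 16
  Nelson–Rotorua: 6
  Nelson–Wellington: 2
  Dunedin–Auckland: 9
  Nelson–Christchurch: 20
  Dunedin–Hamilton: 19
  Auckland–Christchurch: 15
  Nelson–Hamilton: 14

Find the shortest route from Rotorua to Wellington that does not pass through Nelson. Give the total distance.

Some routes from Rotorua to Wellington avoiding Nelson:
Rotorua→Auckland→Christchurch→Wellington: 10 + 15 + 11 = 36
Rotorua→Christchurch→Auckland→Dunedin→Wellington: 13 + 15 + 9 + 9 = 46
Rotorua→Auckland→Dunedin→Hamilton→Wellington: 10 + 9 + 19 + 5 = 43
Rotorua→Christchurch→Wellington: 13 + 11 = 24
Rotorua→Auckland→Dunedin→Wellington: 10 + 9 + 9 = 28
Rotorua→Auckland→Tauranga→Dunedin→Wellington: 10 + 18 + 14 + 9 = 51
Shortest: 24 mi.

24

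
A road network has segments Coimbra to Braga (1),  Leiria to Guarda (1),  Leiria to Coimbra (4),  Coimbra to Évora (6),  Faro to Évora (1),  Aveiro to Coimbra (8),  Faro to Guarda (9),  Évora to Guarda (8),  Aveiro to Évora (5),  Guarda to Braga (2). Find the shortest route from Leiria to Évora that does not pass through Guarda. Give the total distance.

10

Paths from Leiria to Évora avoiding Guarda:
Leiria→Coimbra→Aveiro→Évora: 4 + 8 + 5 = 17
Leiria→Coimbra→Évora: 4 + 6 = 10
Best route has total 10 km.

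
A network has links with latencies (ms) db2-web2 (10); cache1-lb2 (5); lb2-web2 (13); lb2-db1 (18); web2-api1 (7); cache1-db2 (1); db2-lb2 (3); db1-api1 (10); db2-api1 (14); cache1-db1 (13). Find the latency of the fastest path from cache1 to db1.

13

Comparing a few candidate routes:
cache1-lb2-db1: 5 + 18 = 23
cache1-db1: 13
cache1-db2-lb2-db1: 1 + 3 + 18 = 22
Shortest: 13 ms.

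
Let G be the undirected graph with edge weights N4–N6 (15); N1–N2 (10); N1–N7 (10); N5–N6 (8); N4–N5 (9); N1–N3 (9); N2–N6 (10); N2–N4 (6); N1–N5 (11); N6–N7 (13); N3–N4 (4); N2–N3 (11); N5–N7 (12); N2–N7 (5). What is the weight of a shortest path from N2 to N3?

10

Some routes from N2 to N3:
N2→N7→N1→N3: 5 + 10 + 9 = 24
N2→N1→N3: 10 + 9 = 19
N2→N4→N3: 6 + 4 = 10
N2→N3: 11
Best route has total 10.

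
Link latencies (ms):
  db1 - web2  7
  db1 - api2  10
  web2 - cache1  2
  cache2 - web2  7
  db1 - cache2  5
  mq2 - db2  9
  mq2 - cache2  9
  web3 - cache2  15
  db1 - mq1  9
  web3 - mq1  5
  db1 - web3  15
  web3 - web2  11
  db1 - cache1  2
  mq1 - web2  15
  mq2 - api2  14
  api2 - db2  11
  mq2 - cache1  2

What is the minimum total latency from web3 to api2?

24

Comparing a few candidate routes:
web3 → web2 → cache1 → mq2 → api2: 11 + 2 + 2 + 14 = 29
web3 → mq1 → db1 → api2: 5 + 9 + 10 = 24
web3 → web2 → cache1 → db1 → api2: 11 + 2 + 2 + 10 = 25
web3 → web2 → db1 → api2: 11 + 7 + 10 = 28
web3 → db1 → api2: 15 + 10 = 25
Best route has total 24 ms.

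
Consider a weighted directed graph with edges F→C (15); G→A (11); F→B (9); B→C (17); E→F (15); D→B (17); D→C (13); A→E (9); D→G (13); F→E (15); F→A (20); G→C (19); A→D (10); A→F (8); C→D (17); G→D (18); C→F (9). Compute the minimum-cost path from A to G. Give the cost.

23

Routes from A to G:
A - D - G: 10 + 13 = 23
A - E - F - C - D - G: 9 + 15 + 15 + 17 + 13 = 69
A - F - C - D - G: 8 + 15 + 17 + 13 = 53
A - E - F - B - C - D - G: 9 + 15 + 9 + 17 + 17 + 13 = 80
A - F - B - C - D - G: 8 + 9 + 17 + 17 + 13 = 64
The minimum is 23.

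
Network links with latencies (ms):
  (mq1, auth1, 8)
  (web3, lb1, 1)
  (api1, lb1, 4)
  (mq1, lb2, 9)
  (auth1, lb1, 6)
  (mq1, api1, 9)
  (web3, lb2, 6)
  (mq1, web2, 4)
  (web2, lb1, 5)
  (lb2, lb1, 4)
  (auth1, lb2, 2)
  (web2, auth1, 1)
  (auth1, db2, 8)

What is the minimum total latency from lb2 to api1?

Checking several routes:
lb2 → web3 → lb1 → api1: 6 + 1 + 4 = 11
lb2 → auth1 → web2 → mq1 → api1: 2 + 1 + 4 + 9 = 16
lb2 → lb1 → api1: 4 + 4 = 8
lb2 → auth1 → lb1 → api1: 2 + 6 + 4 = 12
lb2 → mq1 → api1: 9 + 9 = 18
lb2 → auth1 → web2 → lb1 → api1: 2 + 1 + 5 + 4 = 12
Best route has total 8 ms.

8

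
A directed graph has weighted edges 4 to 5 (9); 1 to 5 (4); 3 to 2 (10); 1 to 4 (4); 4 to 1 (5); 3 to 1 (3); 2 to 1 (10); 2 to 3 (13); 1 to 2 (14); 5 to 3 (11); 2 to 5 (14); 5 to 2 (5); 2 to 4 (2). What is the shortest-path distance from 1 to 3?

15

A few of the 1→3 routes:
1 → 2 → 3: 14 + 13 = 27
1 → 5 → 3: 4 + 11 = 15
1 → 5 → 2 → 3: 4 + 5 + 13 = 22
1 → 4 → 5 → 2 → 3: 4 + 9 + 5 + 13 = 31
1 → 4 → 5 → 3: 4 + 9 + 11 = 24
Shortest: 15.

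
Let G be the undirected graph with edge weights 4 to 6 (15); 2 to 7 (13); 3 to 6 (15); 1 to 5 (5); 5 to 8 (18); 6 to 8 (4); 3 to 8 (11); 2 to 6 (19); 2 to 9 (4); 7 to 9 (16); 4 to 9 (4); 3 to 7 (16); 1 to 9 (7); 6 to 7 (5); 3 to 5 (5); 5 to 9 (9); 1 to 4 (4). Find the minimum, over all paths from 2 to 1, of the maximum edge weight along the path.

4

Checking several routes:
2 -> 9 -> 1: max(4, 7) = 7
2 -> 9 -> 5 -> 1: max(4, 9, 5) = 9
2 -> 9 -> 4 -> 1: max(4, 4, 4) = 4
Best route has worst link 4.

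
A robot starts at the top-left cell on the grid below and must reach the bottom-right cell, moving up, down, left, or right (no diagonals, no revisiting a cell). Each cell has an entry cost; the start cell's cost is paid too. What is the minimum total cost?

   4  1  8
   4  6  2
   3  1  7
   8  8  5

Cheapest: [0,0] -> [0,1] -> [1,1] -> [2,1] -> [2,2] -> [3,2]
  4 + 1 + 6 + 1 + 7 + 5 = 24

24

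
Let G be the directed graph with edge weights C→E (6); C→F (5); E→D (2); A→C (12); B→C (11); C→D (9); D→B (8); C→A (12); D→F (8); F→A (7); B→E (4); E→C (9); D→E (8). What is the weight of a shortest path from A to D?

20

Paths from A to D:
A -> C -> E -> D: 12 + 6 + 2 = 20
A -> C -> D: 12 + 9 = 21
Shortest: 20.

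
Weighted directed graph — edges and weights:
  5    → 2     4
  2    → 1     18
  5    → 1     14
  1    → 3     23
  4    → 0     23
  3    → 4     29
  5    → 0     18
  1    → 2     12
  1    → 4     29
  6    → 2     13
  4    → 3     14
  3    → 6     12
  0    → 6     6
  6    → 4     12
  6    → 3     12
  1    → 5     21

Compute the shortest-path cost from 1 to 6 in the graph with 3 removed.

Paths from 1 to 6 avoiding 3:
1→4→0→6: 29 + 23 + 6 = 58
1→5→0→6: 21 + 18 + 6 = 45
Shortest: 45.

45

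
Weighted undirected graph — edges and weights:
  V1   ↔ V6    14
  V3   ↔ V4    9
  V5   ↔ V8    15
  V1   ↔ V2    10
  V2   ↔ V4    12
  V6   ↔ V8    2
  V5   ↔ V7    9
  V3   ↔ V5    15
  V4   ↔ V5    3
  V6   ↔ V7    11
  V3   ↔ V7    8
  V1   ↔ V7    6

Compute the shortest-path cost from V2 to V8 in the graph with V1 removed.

30

Checking several routes:
V2 → V4 → V3 → V5 → V8: 12 + 9 + 15 + 15 = 51
V2 → V4 → V5 → V3 → V7 → V6 → V8: 12 + 3 + 15 + 8 + 11 + 2 = 51
V2 → V4 → V5 → V8: 12 + 3 + 15 = 30
V2 → V4 → V5 → V7 → V6 → V8: 12 + 3 + 9 + 11 + 2 = 37
V2 → V4 → V3 → V7 → V6 → V8: 12 + 9 + 8 + 11 + 2 = 42
Best route has total 30.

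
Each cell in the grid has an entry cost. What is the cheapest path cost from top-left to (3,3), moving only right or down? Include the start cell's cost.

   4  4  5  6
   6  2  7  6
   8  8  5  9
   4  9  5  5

32

Path r0c0→r0c1→r1c1→r1c2→r2c2→r3c2→r3c3: 4 + 4 + 2 + 7 + 5 + 5 + 5 = 32.
For comparison, the top-then-right route costs 39.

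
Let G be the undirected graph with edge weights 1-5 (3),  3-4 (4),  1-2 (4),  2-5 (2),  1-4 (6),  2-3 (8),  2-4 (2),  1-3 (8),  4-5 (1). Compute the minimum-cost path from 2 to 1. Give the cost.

A few of the 2→1 routes:
2-4-5-1: 2 + 1 + 3 = 6
2-4-1: 2 + 6 = 8
2-1: 4
2-5-4-1: 2 + 1 + 6 = 9
2-5-1: 2 + 3 = 5
The minimum is 4.

4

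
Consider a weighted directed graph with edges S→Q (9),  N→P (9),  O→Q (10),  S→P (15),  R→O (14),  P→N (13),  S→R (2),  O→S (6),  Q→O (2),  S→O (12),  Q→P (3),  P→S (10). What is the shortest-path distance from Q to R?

10

Candidate routes:
Q → O → S → R: 2 + 6 + 2 = 10
Q → P → S → R: 3 + 10 + 2 = 15
The minimum is 10.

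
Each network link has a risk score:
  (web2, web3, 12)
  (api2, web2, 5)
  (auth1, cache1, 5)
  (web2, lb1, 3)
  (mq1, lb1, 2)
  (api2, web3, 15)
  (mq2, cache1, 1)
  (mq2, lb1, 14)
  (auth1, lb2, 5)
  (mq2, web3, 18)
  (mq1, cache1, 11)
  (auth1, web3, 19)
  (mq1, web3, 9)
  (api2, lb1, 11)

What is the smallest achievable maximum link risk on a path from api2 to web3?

Comparing a few candidate routes:
api2 → web2 → web3: max(5, 12) = 12
api2 → lb1 → mq1 → web3: max(11, 2, 9) = 11
api2 → web2 → lb1 → mq1 → web3: max(5, 3, 2, 9) = 9
Smallest bottleneck: 9.

9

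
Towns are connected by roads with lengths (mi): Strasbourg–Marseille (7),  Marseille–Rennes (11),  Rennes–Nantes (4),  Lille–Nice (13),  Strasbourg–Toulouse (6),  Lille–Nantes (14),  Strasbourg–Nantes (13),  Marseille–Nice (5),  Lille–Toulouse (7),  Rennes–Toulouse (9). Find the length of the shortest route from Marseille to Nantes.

A few of the Marseille→Nantes routes:
Marseille -> Strasbourg -> Nantes: 7 + 13 = 20
Marseille -> Strasbourg -> Toulouse -> Rennes -> Nantes: 7 + 6 + 9 + 4 = 26
Marseille -> Rennes -> Nantes: 11 + 4 = 15
Marseille -> Nice -> Lille -> Nantes: 5 + 13 + 14 = 32
The minimum is 15 mi.

15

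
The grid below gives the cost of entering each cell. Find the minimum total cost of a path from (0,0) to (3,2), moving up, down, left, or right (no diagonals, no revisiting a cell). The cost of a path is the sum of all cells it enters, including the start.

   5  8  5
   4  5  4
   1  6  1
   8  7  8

25

Path [0,0]→[1,0]→[2,0]→[2,1]→[2,2]→[3,2]: 5 + 4 + 1 + 6 + 1 + 8 = 25.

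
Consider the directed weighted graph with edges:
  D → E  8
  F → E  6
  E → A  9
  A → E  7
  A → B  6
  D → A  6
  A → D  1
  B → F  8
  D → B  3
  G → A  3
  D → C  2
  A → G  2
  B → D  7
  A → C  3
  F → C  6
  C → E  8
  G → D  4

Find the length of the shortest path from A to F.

Paths from A to F:
A → B → F: 6 + 8 = 14
A → D → B → F: 1 + 3 + 8 = 12
A → G → D → B → F: 2 + 4 + 3 + 8 = 17
Best route has total 12.

12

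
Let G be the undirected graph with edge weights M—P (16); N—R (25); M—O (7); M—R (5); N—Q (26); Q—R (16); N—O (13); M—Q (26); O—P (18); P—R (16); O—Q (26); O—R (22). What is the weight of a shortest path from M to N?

20

Checking several routes:
M - O - N: 7 + 13 = 20
M - R - N: 5 + 25 = 30
M - P - O - N: 16 + 18 + 13 = 47
M - R - O - N: 5 + 22 + 13 = 40
M - R - Q - N: 5 + 16 + 26 = 47
Best route has total 20.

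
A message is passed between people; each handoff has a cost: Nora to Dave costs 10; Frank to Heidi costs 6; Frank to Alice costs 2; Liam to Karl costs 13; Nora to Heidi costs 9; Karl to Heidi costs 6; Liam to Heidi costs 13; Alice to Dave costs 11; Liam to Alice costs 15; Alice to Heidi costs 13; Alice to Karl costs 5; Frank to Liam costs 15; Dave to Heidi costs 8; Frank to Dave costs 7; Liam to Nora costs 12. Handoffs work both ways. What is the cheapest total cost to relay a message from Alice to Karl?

A few of the Alice→Karl routes:
Alice-Karl: 5
Alice-Frank-Heidi-Karl: 2 + 6 + 6 = 14
Alice-Heidi-Karl: 13 + 6 = 19
The minimum is 5.

5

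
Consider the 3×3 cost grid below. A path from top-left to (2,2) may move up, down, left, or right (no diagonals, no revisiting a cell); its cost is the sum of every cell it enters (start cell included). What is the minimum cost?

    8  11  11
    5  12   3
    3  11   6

33

Take (0,0) → (1,0) → (2,0) → (2,1) → (2,2) for a total of 8 + 5 + 3 + 11 + 6 = 33.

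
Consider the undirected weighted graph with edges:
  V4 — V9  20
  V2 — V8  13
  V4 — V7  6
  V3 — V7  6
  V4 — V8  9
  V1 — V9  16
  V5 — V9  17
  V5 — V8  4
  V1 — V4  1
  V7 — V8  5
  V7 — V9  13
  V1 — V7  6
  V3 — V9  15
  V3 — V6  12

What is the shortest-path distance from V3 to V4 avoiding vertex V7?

32

Candidate routes:
V3 - V9 - V5 - V8 - V4: 15 + 17 + 4 + 9 = 45
V3 - V9 - V1 - V4: 15 + 16 + 1 = 32
V3 - V9 - V4: 15 + 20 = 35
The minimum is 32.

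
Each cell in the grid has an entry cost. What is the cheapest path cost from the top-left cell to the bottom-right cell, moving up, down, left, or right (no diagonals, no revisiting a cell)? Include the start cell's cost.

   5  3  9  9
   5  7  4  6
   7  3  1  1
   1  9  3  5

25

Best path: [0,0]→[0,1]→[1,1]→[2,1]→[2,2]→[2,3]→[3,3]
Cost: 5 + 3 + 7 + 3 + 1 + 1 + 5 = 25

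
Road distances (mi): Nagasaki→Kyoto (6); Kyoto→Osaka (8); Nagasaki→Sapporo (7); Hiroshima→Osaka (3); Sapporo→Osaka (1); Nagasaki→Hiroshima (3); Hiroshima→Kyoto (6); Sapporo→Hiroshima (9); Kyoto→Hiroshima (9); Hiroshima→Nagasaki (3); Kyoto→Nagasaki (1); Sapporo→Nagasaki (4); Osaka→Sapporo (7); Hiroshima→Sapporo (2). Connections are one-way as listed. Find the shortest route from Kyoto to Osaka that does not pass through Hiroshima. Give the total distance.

Routes from Kyoto to Osaka avoiding Hiroshima:
Kyoto -> Osaka: 8
Kyoto -> Nagasaki -> Sapporo -> Osaka: 1 + 7 + 1 = 9
Best route has total 8 mi.

8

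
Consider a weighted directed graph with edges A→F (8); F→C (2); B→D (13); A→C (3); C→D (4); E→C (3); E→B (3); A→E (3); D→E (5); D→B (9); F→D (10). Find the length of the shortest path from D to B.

Paths from D to B:
D → B: 9
D → E → B: 5 + 3 = 8
Best route has total 8.

8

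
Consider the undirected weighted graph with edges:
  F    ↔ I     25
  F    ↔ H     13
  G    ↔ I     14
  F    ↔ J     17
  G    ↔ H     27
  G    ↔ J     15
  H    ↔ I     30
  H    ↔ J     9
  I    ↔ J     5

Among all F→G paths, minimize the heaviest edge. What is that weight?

Some routes from F to G:
F -> H -> J -> I -> G: max(13, 9, 5, 14) = 14
F -> H -> J -> G: max(13, 9, 15) = 15
F -> J -> G: max(17, 15) = 17
The minimum achievable maximum is 14.

14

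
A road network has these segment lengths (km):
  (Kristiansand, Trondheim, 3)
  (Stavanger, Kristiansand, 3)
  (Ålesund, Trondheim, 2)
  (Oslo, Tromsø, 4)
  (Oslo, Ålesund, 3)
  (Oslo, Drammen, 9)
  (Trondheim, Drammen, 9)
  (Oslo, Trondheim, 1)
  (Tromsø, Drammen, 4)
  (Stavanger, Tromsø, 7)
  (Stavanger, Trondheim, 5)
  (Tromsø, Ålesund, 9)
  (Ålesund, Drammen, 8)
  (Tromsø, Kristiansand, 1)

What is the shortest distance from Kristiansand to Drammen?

5

Comparing a few candidate routes:
Kristiansand→Tromsø→Drammen: 1 + 4 = 5
Kristiansand→Trondheim→Drammen: 3 + 9 = 12
Kristiansand→Trondheim→Oslo→Drammen: 3 + 1 + 9 = 13
Kristiansand→Tromsø→Oslo→Drammen: 1 + 4 + 9 = 14
Kristiansand→Trondheim→Ålesund→Drammen: 3 + 2 + 8 = 13
Kristiansand→Trondheim→Oslo→Tromsø→Drammen: 3 + 1 + 4 + 4 = 12
Best route has total 5 km.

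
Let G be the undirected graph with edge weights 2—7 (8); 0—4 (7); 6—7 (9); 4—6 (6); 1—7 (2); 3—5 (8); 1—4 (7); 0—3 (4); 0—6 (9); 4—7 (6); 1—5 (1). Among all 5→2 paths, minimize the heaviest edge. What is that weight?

Comparing a few candidate routes:
5-1-4-6-7-2: max(1, 7, 6, 9, 8) = 9
5-3-0-4-1-7-2: max(8, 4, 7, 7, 2, 8) = 8
5-3-0-4-7-2: max(8, 4, 7, 6, 8) = 8
5-1-7-2: max(1, 2, 8) = 8
5-1-4-7-2: max(1, 7, 6, 8) = 8
Best route has worst link 8.

8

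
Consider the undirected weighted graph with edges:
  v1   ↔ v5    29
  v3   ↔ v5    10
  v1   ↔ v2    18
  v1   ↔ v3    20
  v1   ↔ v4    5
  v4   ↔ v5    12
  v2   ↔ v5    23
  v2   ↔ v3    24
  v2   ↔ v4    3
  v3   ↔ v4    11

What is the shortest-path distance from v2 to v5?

15

Some routes from v2 to v5:
v2-v5: 23
v2-v4-v3-v5: 3 + 11 + 10 = 24
v2-v3-v5: 24 + 10 = 34
v2-v4-v5: 3 + 12 = 15
The minimum is 15.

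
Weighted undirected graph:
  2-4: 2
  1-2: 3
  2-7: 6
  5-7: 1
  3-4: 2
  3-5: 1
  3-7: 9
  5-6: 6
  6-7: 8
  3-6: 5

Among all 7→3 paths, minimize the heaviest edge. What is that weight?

Some routes from 7 to 3:
7 -> 5 -> 3: max(1, 1) = 1
7 -> 6 -> 5 -> 3: max(8, 6, 1) = 8
7 -> 5 -> 6 -> 3: max(1, 6, 5) = 6
7 -> 2 -> 4 -> 3: max(6, 2, 2) = 6
7 -> 6 -> 3: max(8, 5) = 8
Smallest bottleneck: 1.

1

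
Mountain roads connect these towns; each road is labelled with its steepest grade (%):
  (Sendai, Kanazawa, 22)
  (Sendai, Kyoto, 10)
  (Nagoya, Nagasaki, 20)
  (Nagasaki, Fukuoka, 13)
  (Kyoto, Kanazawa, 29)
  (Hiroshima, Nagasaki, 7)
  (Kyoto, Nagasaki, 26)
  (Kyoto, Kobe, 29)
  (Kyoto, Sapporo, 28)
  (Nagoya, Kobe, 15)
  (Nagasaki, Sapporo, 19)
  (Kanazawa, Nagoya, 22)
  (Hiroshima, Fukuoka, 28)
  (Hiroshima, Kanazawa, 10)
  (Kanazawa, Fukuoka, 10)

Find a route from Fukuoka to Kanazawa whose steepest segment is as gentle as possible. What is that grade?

10

Some routes from Fukuoka to Kanazawa:
Fukuoka-Nagasaki-Sapporo-Kyoto-Sendai-Kanazawa: max(13, 19, 28, 10, 22) = 28
Fukuoka-Nagasaki-Nagoya-Kanazawa: max(13, 20, 22) = 22
Fukuoka-Nagasaki-Hiroshima-Kanazawa: max(13, 7, 10) = 13
Fukuoka-Nagasaki-Kyoto-Sendai-Kanazawa: max(13, 26, 10, 22) = 26
Fukuoka-Kanazawa: max(10) = 10
The minimum achievable maximum is 10%.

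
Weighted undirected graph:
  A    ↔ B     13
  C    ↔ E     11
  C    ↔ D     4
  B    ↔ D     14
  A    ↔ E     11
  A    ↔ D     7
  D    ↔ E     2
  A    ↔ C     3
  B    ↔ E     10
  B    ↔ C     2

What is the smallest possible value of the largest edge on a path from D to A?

4

A few of the D→A routes:
D - A: max(7) = 7
D - C - A: max(4, 3) = 4
D - E - B - C - A: max(2, 10, 2, 3) = 10
D - E - A: max(2, 11) = 11
Smallest bottleneck: 4.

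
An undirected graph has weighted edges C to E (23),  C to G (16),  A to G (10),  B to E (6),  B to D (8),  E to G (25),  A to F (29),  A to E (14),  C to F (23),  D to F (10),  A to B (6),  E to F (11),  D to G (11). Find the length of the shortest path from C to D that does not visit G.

Checking several routes:
C → F → E → A → B → D: 23 + 11 + 14 + 6 + 8 = 62
C → E → B → D: 23 + 6 + 8 = 37
C → F → E → B → D: 23 + 11 + 6 + 8 = 48
C → F → D: 23 + 10 = 33
C → E → A → B → D: 23 + 14 + 6 + 8 = 51
C → E → F → D: 23 + 11 + 10 = 44
Shortest: 33.

33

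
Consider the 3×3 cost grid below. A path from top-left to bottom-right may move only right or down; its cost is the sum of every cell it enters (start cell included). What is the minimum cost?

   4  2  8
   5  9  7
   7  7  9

30

Best path: [0,0]→[0,1]→[0,2]→[1,2]→[2,2]
Cost: 4 + 2 + 8 + 7 + 9 = 30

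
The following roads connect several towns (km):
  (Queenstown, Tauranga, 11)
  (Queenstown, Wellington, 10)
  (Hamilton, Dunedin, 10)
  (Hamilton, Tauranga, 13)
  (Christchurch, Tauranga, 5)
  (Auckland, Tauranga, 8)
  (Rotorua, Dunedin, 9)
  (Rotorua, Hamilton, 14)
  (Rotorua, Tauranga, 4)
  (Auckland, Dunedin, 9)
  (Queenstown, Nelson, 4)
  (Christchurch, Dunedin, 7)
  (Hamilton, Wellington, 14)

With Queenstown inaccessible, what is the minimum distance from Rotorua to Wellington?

Checking several routes:
Rotorua - Tauranga - Hamilton - Wellington: 4 + 13 + 14 = 31
Rotorua - Hamilton - Wellington: 14 + 14 = 28
Rotorua - Dunedin - Hamilton - Wellington: 9 + 10 + 14 = 33
Best route has total 28 km.

28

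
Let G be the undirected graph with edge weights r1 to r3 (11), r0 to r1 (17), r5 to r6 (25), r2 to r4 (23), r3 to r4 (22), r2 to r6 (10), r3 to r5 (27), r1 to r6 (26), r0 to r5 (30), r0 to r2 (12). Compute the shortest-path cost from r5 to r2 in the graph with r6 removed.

42

Routes from r5 to r2 avoiding r6:
r5 -> r0 -> r2: 30 + 12 = 42
r5 -> r3 -> r4 -> r2: 27 + 22 + 23 = 72
r5 -> r3 -> r1 -> r0 -> r2: 27 + 11 + 17 + 12 = 67
r5 -> r0 -> r1 -> r3 -> r4 -> r2: 30 + 17 + 11 + 22 + 23 = 103
The minimum is 42.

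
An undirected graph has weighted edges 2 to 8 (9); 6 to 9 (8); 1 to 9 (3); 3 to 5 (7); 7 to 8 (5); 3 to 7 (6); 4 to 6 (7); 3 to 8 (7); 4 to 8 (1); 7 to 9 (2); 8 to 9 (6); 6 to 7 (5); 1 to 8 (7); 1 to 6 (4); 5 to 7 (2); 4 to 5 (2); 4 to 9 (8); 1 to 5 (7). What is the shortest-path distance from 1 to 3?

11

Some routes from 1 to 3:
1-8-3: 7 + 7 = 14
1-9-7-5-3: 3 + 2 + 2 + 7 = 14
1-9-7-3: 3 + 2 + 6 = 11
1-5-7-3: 7 + 2 + 6 = 15
1-5-3: 7 + 7 = 14
1-6-7-3: 4 + 5 + 6 = 15
The minimum is 11.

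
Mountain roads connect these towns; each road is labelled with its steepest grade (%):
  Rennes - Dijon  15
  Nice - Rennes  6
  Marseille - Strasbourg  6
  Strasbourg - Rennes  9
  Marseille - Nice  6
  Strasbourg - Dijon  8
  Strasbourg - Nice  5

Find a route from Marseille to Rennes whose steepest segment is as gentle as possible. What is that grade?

6

A few of the Marseille→Rennes routes:
Marseille - Strasbourg - Nice - Rennes: max(6, 5, 6) = 6
Marseille - Strasbourg - Rennes: max(6, 9) = 9
Marseille - Nice - Strasbourg - Rennes: max(6, 5, 9) = 9
Marseille - Strasbourg - Dijon - Rennes: max(6, 8, 15) = 15
Marseille - Nice - Rennes: max(6, 6) = 6
The minimum achievable maximum is 6%.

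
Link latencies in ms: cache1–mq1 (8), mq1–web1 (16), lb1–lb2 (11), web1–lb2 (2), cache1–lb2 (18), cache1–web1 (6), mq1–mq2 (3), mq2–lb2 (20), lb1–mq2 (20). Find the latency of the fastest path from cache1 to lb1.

Comparing a few candidate routes:
cache1 → web1 → lb2 → lb1: 6 + 2 + 11 = 19
cache1 → lb2 → lb1: 18 + 11 = 29
cache1 → mq1 → mq2 → lb1: 8 + 3 + 20 = 31
The minimum is 19 ms.

19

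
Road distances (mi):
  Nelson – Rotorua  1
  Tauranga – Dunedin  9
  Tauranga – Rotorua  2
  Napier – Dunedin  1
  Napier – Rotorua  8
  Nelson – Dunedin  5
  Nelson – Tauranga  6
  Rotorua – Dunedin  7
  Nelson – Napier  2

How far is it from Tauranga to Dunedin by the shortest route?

A few of the Tauranga→Dunedin routes:
Tauranga -> Rotorua -> Dunedin: 2 + 7 = 9
Tauranga -> Rotorua -> Nelson -> Dunedin: 2 + 1 + 5 = 8
Tauranga -> Dunedin: 9
Tauranga -> Rotorua -> Nelson -> Napier -> Dunedin: 2 + 1 + 2 + 1 = 6
The minimum is 6 mi.

6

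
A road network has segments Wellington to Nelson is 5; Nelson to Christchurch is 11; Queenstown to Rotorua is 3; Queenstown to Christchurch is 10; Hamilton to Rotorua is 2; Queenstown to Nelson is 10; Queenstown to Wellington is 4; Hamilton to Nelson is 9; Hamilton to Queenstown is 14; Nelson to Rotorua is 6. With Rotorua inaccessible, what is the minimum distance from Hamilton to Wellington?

Some routes from Hamilton to Wellington avoiding Rotorua:
Hamilton→Nelson→Wellington: 9 + 5 = 14
Hamilton→Queenstown→Wellington: 14 + 4 = 18
Hamilton→Queenstown→Nelson→Wellington: 14 + 10 + 5 = 29
Hamilton→Nelson→Queenstown→Wellington: 9 + 10 + 4 = 23
The minimum is 14.

14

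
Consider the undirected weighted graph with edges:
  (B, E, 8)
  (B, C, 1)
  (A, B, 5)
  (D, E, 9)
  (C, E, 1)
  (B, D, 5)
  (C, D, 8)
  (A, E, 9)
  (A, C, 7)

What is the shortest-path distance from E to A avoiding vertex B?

8

Candidate routes:
E -> C -> A: 1 + 7 = 8
E -> A: 9
E -> D -> C -> A: 9 + 8 + 7 = 24
Best route has total 8.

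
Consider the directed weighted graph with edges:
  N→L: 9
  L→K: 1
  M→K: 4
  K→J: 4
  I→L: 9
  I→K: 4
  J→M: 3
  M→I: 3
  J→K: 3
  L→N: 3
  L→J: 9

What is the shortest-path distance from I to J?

8

Paths from I to J:
I - L - K - J: 9 + 1 + 4 = 14
I - K - J: 4 + 4 = 8
I - L - J: 9 + 9 = 18
Shortest: 8.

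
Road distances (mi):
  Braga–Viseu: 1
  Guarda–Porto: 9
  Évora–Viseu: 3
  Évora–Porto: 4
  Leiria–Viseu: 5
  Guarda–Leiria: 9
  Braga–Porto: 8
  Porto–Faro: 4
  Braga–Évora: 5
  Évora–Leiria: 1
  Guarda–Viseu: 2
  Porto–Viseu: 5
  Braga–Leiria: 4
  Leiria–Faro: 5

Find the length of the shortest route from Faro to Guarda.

11

A few of the Faro→Guarda routes:
Faro -> Leiria -> Viseu -> Guarda: 5 + 5 + 2 = 12
Faro -> Leiria -> Évora -> Viseu -> Guarda: 5 + 1 + 3 + 2 = 11
Faro -> Porto -> Viseu -> Guarda: 4 + 5 + 2 = 11
The minimum is 11 mi.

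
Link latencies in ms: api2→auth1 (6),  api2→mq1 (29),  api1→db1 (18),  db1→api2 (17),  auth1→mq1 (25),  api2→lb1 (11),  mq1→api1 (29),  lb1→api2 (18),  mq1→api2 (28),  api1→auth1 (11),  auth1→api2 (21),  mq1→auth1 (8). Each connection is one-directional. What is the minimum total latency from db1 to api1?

75

Candidate routes:
db1 - api2 - auth1 - mq1 - api1: 17 + 6 + 25 + 29 = 77
db1 - api2 - mq1 - api1: 17 + 29 + 29 = 75
Shortest: 75 ms.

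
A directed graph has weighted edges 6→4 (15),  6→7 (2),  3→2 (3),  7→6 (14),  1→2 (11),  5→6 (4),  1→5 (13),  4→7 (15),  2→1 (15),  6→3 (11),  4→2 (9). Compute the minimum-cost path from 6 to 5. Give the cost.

Candidate routes:
6 -> 4 -> 2 -> 1 -> 5: 15 + 9 + 15 + 13 = 52
6 -> 3 -> 2 -> 1 -> 5: 11 + 3 + 15 + 13 = 42
Best route has total 42.

42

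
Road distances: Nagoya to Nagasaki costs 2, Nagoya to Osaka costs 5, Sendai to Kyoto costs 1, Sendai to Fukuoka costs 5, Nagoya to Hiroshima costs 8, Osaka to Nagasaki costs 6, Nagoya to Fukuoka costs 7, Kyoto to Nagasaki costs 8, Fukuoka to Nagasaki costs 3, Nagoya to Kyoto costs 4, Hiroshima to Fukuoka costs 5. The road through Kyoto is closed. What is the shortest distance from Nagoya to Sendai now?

Checking several routes:
Nagoya → Hiroshima → Fukuoka → Sendai: 8 + 5 + 5 = 18
Nagoya → Fukuoka → Sendai: 7 + 5 = 12
Nagoya → Nagasaki → Fukuoka → Sendai: 2 + 3 + 5 = 10
The minimum is 10.

10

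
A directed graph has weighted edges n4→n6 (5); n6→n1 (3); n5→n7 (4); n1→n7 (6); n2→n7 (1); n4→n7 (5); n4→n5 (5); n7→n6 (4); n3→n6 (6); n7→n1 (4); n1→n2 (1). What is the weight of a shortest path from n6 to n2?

Candidate routes:
n6 - n1 - n2: 3 + 1 = 4
Shortest: 4.

4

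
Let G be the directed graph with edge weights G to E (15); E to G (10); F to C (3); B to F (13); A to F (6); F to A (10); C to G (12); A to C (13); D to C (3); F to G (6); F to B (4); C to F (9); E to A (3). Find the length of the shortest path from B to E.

Routes from B to E:
B → F → A → C → G → E: 13 + 10 + 13 + 12 + 15 = 63
B → F → C → G → E: 13 + 3 + 12 + 15 = 43
B → F → G → E: 13 + 6 + 15 = 34
The minimum is 34.

34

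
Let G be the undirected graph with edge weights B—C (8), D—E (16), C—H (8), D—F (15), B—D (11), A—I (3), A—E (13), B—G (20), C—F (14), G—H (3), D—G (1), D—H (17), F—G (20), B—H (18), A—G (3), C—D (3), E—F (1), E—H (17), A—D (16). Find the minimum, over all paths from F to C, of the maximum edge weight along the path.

13

Comparing a few candidate routes:
F -> E -> A -> G -> D -> C: max(1, 13, 3, 1, 3) = 13
F -> C: max(14) = 14
F -> D -> G -> H -> C: max(15, 1, 3, 8) = 15
F -> E -> A -> G -> D -> B -> C: max(1, 13, 3, 1, 11, 8) = 13
F -> E -> A -> G -> H -> C: max(1, 13, 3, 3, 8) = 13
The minimum achievable maximum is 13.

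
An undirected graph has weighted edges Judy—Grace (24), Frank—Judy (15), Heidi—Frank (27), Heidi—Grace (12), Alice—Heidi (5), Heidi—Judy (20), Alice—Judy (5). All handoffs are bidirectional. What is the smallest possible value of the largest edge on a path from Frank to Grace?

15

Routes from Frank to Grace:
Frank → Heidi → Alice → Judy → Grace: max(27, 5, 5, 24) = 27
Frank → Heidi → Grace: max(27, 12) = 27
Frank → Judy → Grace: max(15, 24) = 24
Frank → Judy → Alice → Heidi → Grace: max(15, 5, 5, 12) = 15
Frank → Judy → Heidi → Grace: max(15, 20, 12) = 20
Frank → Heidi → Judy → Grace: max(27, 20, 24) = 27
Best route has worst link 15.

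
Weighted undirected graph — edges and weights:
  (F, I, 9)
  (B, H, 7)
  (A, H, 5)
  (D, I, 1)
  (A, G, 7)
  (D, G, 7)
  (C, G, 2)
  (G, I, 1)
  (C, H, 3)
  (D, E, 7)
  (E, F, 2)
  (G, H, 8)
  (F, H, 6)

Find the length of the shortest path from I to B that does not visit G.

Paths from I to B avoiding G:
I -> F -> H -> B: 9 + 6 + 7 = 22
I -> D -> E -> F -> H -> B: 1 + 7 + 2 + 6 + 7 = 23
Best route has total 22.

22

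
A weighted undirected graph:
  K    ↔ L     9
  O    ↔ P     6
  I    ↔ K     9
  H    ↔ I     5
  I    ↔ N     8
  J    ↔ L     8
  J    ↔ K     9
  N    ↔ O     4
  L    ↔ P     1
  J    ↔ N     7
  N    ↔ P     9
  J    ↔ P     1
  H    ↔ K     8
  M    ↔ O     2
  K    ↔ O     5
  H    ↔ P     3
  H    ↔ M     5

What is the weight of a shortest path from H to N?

Some routes from H to N:
H → P → J → N: 3 + 1 + 7 = 11
H → P → O → N: 3 + 6 + 4 = 13
H → M → O → N: 5 + 2 + 4 = 11
H → P → N: 3 + 9 = 12
Shortest: 11.

11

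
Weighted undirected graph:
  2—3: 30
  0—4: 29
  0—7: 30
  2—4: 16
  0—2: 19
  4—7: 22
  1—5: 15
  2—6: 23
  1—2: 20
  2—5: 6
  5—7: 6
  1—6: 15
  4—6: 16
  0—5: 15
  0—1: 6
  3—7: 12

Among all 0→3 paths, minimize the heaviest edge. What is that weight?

15

Checking several routes:
0→1→5→7→3: max(6, 15, 6, 12) = 15
0→2→4→6→1→5→7→3: max(19, 16, 16, 15, 15, 6, 12) = 19
0→1→6→4→2→5→7→3: max(6, 15, 16, 16, 6, 6, 12) = 16
0→2→5→7→3: max(19, 6, 6, 12) = 19
0→5→7→3: max(15, 6, 12) = 15
The minimum achievable maximum is 15.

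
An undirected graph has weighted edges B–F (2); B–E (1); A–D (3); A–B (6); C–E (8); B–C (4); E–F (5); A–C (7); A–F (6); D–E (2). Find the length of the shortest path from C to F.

Comparing a few candidate routes:
C-E-B-F: 8 + 1 + 2 = 11
C-B-E-F: 4 + 1 + 5 = 10
C-B-F: 4 + 2 = 6
C-A-F: 7 + 6 = 13
Shortest: 6.

6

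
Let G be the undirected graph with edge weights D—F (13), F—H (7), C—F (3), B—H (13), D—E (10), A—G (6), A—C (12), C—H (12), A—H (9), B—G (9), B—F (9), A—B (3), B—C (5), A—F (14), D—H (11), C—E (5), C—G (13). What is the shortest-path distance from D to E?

A few of the D→E routes:
D - F - B - C - E: 13 + 9 + 5 + 5 = 32
D - F - C - E: 13 + 3 + 5 = 21
D - H - F - C - E: 11 + 7 + 3 + 5 = 26
D - E: 10
D - H - C - E: 11 + 12 + 5 = 28
The minimum is 10.

10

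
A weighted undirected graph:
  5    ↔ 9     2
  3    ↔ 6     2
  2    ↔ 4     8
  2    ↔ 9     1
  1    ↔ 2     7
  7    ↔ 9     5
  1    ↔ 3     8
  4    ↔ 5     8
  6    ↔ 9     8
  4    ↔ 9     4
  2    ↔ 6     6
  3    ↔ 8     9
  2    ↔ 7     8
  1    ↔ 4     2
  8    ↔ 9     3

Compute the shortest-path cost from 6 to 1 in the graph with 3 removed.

13

Some routes from 6 to 1 avoiding 3:
6 → 2 → 1: 6 + 7 = 13
6 → 9 → 2 → 1: 8 + 1 + 7 = 16
6 → 2 → 9 → 4 → 1: 6 + 1 + 4 + 2 = 13
6 → 9 → 4 → 1: 8 + 4 + 2 = 14
Best route has total 13.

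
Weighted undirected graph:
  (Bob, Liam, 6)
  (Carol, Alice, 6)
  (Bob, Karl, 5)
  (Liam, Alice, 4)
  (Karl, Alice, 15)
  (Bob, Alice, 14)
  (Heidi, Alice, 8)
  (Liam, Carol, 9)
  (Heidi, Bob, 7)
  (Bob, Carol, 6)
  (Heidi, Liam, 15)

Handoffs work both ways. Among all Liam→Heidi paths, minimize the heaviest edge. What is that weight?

Some routes from Liam to Heidi:
Liam→Bob→Carol→Alice→Heidi: max(6, 6, 6, 8) = 8
Liam→Bob→Heidi: max(6, 7) = 7
Liam→Alice→Carol→Bob→Heidi: max(4, 6, 6, 7) = 7
The minimum achievable maximum is 7.

7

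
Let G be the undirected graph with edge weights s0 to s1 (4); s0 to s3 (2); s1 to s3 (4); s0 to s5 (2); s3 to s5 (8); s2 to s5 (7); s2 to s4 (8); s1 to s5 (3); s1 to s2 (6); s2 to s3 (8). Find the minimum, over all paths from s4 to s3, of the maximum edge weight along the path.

Comparing a few candidate routes:
s4-s2-s5-s1-s0-s3: max(8, 7, 3, 4, 2) = 8
s4-s2-s5-s1-s3: max(8, 7, 3, 4) = 8
s4-s2-s5-s0-s1-s3: max(8, 7, 2, 4, 4) = 8
s4-s2-s5-s3: max(8, 7, 8) = 8
s4-s2-s1-s5-s0-s3: max(8, 6, 3, 2, 2) = 8
s4-s2-s5-s0-s3: max(8, 7, 2, 2) = 8
Smallest bottleneck: 8.

8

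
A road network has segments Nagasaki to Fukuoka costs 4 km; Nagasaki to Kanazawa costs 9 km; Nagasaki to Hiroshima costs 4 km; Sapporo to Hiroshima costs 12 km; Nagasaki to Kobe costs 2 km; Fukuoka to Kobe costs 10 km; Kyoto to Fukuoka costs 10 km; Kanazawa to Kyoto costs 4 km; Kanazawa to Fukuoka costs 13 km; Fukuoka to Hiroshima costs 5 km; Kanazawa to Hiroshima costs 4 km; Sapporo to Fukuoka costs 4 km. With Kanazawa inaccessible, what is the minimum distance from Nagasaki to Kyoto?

14

Candidate routes:
Nagasaki-Hiroshima-Fukuoka-Kyoto: 4 + 5 + 10 = 19
Nagasaki-Hiroshima-Sapporo-Fukuoka-Kyoto: 4 + 12 + 4 + 10 = 30
Nagasaki-Kobe-Fukuoka-Kyoto: 2 + 10 + 10 = 22
Nagasaki-Fukuoka-Kyoto: 4 + 10 = 14
Shortest: 14 km.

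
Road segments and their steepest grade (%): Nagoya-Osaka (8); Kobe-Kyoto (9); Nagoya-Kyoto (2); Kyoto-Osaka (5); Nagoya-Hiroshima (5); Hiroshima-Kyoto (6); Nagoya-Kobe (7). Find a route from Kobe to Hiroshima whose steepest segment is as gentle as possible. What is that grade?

Comparing a few candidate routes:
Kobe-Kyoto-Hiroshima: max(9, 6) = 9
Kobe-Kyoto-Nagoya-Hiroshima: max(9, 2, 5) = 9
Kobe-Nagoya-Osaka-Kyoto-Hiroshima: max(7, 8, 5, 6) = 8
Kobe-Nagoya-Kyoto-Hiroshima: max(7, 2, 6) = 7
Kobe-Nagoya-Hiroshima: max(7, 5) = 7
The minimum achievable maximum is 7%.

7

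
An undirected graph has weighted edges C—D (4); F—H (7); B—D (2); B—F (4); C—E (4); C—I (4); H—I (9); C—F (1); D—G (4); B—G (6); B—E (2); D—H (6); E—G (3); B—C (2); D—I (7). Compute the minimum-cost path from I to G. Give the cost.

Checking several routes:
I -> C -> B -> E -> G: 4 + 2 + 2 + 3 = 11
I -> D -> G: 7 + 4 = 11
I -> C -> E -> G: 4 + 4 + 3 = 11
The minimum is 11.

11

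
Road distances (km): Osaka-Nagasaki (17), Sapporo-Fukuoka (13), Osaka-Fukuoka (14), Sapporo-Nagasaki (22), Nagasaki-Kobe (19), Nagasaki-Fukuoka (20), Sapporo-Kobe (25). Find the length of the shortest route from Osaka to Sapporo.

Checking several routes:
Osaka-Nagasaki-Fukuoka-Sapporo: 17 + 20 + 13 = 50
Osaka-Fukuoka-Sapporo: 14 + 13 = 27
Osaka-Nagasaki-Sapporo: 17 + 22 = 39
Osaka-Fukuoka-Nagasaki-Sapporo: 14 + 20 + 22 = 56
Best route has total 27 km.

27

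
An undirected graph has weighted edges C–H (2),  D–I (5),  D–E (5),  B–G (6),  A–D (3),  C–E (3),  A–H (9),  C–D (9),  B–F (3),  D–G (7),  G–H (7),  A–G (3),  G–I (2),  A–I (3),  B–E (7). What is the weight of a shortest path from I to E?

Checking several routes:
I→G→A→D→E: 2 + 3 + 3 + 5 = 13
I→D→E: 5 + 5 = 10
I→A→D→E: 3 + 3 + 5 = 11
I→G→H→C→E: 2 + 7 + 2 + 3 = 14
Shortest: 10.

10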